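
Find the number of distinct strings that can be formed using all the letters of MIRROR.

120

The 6 letters of MIRROR have repeats: R appearing 3 times.
Dividing 6! = 720 by 3! = 6 for the repeated letters gives 120.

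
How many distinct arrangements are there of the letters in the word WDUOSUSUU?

WDUOSUSUU has 9 letters with S appearing twice and U appearing 4 times.
The number of distinct arrangements is 9!/(4!·2!) = 362880/48 = 7560.

7560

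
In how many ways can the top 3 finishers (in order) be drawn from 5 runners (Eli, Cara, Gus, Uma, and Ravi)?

This is an ordered selection of 3 from 5: P(5,3).
That gives 5 × 4 × 3 = 60.

60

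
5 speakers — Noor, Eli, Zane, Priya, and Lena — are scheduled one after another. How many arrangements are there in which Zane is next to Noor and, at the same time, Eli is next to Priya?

24

Treat {Zane,Noor} as one block (2 orders) and {Eli,Priya} as another (2 orders).
That leaves 3 units to arrange: 2 × 2 × 3! = 4 × 6 = 24.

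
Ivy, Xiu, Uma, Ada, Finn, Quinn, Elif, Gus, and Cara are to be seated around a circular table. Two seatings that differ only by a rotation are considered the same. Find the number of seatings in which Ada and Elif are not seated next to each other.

All circular seatings of 9 people number (8)! = 40320.
Seatings with Ada beside Elif: treat them as a block with 2 internal orders, giving 2 × (7)! = 10080.
Subtracting, 40320 − 10080 = 30240.

30240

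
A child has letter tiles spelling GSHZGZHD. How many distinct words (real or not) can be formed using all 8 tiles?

GSHZGZHD has 8 letters with G appearing twice, H appearing twice, and Z appearing twice.
So there are 8! / (2!·2!·2!) = 5040 distinguishable arrangements.

5040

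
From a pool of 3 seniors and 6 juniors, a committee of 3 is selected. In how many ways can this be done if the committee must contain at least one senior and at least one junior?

63

Unrestricted: C(9,3) = 84 ways to pick any 3 of the 9.
Subtract selections that omit an entire group: no seniors → C(6,3) = 20; no juniors → C(3,3) = 1.
Both groups omitted at once is impossible, so 84 − 21 = 63.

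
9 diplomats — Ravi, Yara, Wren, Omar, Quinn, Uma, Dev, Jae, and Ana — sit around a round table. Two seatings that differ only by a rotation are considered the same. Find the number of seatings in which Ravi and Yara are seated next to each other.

Glue Ravi and Yara into a block (2 internal orders). Seating 8 units around a circle gives (7)! arrangements.
So 2 × (7)! = 2 × 5040 = 10080.

10080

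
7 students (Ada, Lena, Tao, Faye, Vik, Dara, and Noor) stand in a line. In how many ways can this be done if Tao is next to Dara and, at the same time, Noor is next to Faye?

480

Treat {Tao,Dara} as one block (2 orders) and {Noor,Faye} as another (2 orders).
That leaves 5 units to arrange: 2 × 2 × 5! = 4 × 120 = 480.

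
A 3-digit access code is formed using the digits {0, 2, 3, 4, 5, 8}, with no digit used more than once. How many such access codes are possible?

This is a permutation of 3 out of 6: P(6,3) = 6!/3!.
6 × 5 × 4 = 120.

120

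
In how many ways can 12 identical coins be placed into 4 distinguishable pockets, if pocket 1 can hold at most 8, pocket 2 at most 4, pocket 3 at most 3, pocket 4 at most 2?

By stars and bars, unrestricted non-negative solutions to x_1+…+x_4 = 12 number C(12+3,3) = 455.
Subtract solutions that violate a single cap (substitute x_i' = x_i − (cap_i+1)): x_1 ≥ 9 gives C(6,3) = 20; x_2 ≥ 5 gives C(10,3) = 120; x_3 ≥ 4 gives C(11,3) = 165; x_4 ≥ 3 gives C(12,3) = 220. Together 525.
Add back pairs where two caps are both exceeded: 0 + 0 + 1 + 20 + 35 + 56 = 112.
Subtract triples: 0 + 0 + 0 + 1 = 1.
By inclusion–exclusion the count is 455 − 525 + 112 − 1 = 41.

41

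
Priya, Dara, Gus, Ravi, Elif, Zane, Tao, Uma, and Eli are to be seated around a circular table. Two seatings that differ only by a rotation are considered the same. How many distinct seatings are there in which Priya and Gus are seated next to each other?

10080

Glue Priya and Gus into a block (2 internal orders). Seating 8 units around a circle gives (7)! arrangements.
So 2 × (7)! = 2 × 5040 = 10080.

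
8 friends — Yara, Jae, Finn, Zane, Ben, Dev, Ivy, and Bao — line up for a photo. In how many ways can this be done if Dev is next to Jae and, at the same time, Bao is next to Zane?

Treat {Dev,Jae} as one block (2 orders) and {Bao,Zane} as another (2 orders).
That leaves 6 units to arrange: 2 × 2 × 6! = 4 × 720 = 2880.

2880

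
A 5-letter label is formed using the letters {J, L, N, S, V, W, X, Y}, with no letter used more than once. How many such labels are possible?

Choose and order 5 of the 8 symbols: the first letter has 8 options, the next 7, and so on down to 4.
That product is 8 × 7 × 6 × 5 × 4 = 6720.

6720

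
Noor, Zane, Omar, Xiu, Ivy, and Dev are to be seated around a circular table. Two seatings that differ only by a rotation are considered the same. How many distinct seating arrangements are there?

120

Seat Noor anywhere (absorbing the rotational symmetry), then permute the other 5: (5)! = 120.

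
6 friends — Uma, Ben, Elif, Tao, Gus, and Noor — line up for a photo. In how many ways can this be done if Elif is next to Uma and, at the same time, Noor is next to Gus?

96

Treat {Elif,Uma} as one block (2 orders) and {Noor,Gus} as another (2 orders).
That leaves 4 units to arrange: 2 × 2 × 4! = 4 × 24 = 96.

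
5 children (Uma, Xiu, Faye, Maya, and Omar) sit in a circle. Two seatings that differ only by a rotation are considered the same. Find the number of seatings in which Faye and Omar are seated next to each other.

Treat {Faye, Omar} as one unit (2 internal orders) and seat the resulting 4 units around the table: (3)! circular arrangements.
So 2 × (3)! = 2 × 6 = 12.

12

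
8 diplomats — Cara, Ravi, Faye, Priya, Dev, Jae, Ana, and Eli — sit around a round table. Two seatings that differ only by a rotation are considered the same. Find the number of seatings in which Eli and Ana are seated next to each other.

1440

Glue Eli and Ana into a block (2 internal orders). Seating 7 units around a circle gives (6)! arrangements.
So 2 × (6)! = 2 × 720 = 1440.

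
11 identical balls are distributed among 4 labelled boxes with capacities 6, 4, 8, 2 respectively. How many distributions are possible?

94

By stars and bars, unrestricted non-negative solutions to x_1+…+x_4 = 11 number C(11+3,3) = 364.
Subtract solutions that violate a single cap (substitute x_i' = x_i − (cap_i+1)): x_1 ≥ 7 gives C(7,3) = 35; x_2 ≥ 5 gives C(9,3) = 84; x_3 ≥ 9 gives C(5,3) = 10; x_4 ≥ 3 gives C(11,3) = 165. Together 294.
Add back pairs where two caps are both exceeded: 0 + 0 + 4 + 0 + 20 + 0 = 24.
By inclusion–exclusion the count is 364 − 294 + 24 = 94.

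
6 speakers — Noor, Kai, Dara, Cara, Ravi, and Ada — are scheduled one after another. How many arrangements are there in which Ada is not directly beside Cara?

480

Of the 6! = 720 arrangements, those with Ada and Cara adjacent number 2 × 5! = 240 (treat the pair as a block with 2 internal orders).
So 720 − 240 = 480 arrangements keep them apart.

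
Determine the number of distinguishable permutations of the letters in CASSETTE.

Letter multiplicities in CASSETTE: A×1, C×1, E×2, S×2, T×2.
So there are 8! / (2!·2!·2!) = 5040 distinguishable arrangements.

5040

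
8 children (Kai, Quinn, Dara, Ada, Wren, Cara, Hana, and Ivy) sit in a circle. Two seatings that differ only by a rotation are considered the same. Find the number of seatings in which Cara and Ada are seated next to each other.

Glue Cara and Ada into a block (2 internal orders). Seating 7 units around a circle gives (6)! arrangements.
So 2 × (6)! = 2 × 720 = 1440.

1440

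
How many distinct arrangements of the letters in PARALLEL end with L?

Fix L in the last position and arrange the remaining 7 letters.
Those 7 letters have A appearing twice and L appearing twice, giving (7)!/(2!·2!) = 1260.

1260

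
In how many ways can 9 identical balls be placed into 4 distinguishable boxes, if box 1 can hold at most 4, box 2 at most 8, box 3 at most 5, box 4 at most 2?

85

By stars and bars, unrestricted non-negative solutions to x_1+…+x_4 = 9 number C(9+3,3) = 220.
Subtract solutions that violate a single cap (substitute x_i' = x_i − (cap_i+1)): x_1 ≥ 5 gives C(7,3) = 35; x_2 ≥ 9 gives C(3,3) = 1; x_3 ≥ 6 gives C(6,3) = 20; x_4 ≥ 3 gives C(9,3) = 84. Together 140.
Add back pairs where two caps are both exceeded: 0 + 0 + 4 + 0 + 0 + 1 = 5.
By inclusion–exclusion the count is 220 − 140 + 5 = 85.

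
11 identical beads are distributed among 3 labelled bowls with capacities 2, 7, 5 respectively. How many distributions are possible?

9

Ignoring the caps, the number of non-negative solutions to x_1+…+x_3 = 11 is C(13,2) = 78.
Subtract solutions that violate a single cap (substitute x_i' = x_i − (cap_i+1)): x_1 ≥ 3 gives C(10,2) = 45; x_2 ≥ 8 gives C(5,2) = 10; x_3 ≥ 6 gives C(7,2) = 21. Together 76.
Add back pairs where two caps are both exceeded: 1 + 6 + 0 = 7.
By inclusion–exclusion the count is 78 − 76 + 7 = 9.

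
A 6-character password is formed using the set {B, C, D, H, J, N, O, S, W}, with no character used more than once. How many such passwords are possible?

60480

With no repetition, fill the 6 characters in order: 9 choices, then 8, down to 4.
9 × 8 × 7 × 6 × 5 × 4 = 60480.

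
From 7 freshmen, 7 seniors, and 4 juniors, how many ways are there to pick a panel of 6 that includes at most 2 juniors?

17017

Split by how many juniors are chosen (0 through 2).
Sum: C(4,0)·C(14,6) + C(4,1)·C(14,5) + C(4,2)·C(14,4) = 3003 + 8008 + 6006 = 17017.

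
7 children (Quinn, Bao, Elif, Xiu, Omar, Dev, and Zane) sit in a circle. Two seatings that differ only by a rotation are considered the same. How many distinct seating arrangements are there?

Seat Quinn anywhere (absorbing the rotational symmetry), then permute the other 6: (6)! = 720.

720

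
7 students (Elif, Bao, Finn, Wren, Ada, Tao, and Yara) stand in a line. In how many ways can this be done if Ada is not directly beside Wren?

Of the 7! = 5040 arrangements, those with Ada and Wren adjacent number 2 × 6! = 1440 (treat the pair as a block with 2 internal orders).
Complementary counting: 5040 − 1440 = 3600.

3600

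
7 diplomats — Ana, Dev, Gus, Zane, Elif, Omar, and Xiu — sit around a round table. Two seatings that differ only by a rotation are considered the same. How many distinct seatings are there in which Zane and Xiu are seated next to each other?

Treat {Zane, Xiu} as one unit (2 internal orders) and seat the resulting 6 units around the table: (5)! circular arrangements.
So 2 × (5)! = 2 × 120 = 240.

240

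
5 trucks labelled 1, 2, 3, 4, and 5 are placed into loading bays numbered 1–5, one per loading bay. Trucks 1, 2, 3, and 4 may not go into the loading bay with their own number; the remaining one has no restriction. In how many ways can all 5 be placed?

Let Aᵢ (for 1 ≤ i ≤ 4) be the placements that put truck i in its forbidden loading bay. Any j of these fix j positions, leaving (5−j)! ways to fill the rest, and there are C(4,j) ways to pick which j.
By inclusion–exclusion, the number of valid placements is Σ_{j=0}^{4} (−1)^j C(4,j)·(5−j)!.
Computing: 120 − 96 + 36 − 8 + 1 = 53.

53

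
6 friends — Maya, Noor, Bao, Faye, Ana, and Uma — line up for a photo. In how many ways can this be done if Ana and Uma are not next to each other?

There are 6! = 720 arrangements in all. If Ana and Uma are adjacent, merging them into one block gives 2·(5)! = 240 arrangements.
So 720 − 240 = 480 arrangements keep them apart.

480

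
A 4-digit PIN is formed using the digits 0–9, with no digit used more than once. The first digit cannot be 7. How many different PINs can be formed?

The first digit has 10−1 = 9 choices (anything except 7).
The remaining 3 digits are filled from the other 9 symbols without repetition: 9 × 8 × 7 = 504.
Total: 9 × 504 = 4536.

4536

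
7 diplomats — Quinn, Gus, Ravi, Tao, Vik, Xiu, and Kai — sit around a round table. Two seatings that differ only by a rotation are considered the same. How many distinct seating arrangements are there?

Seat Quinn anywhere (absorbing the rotational symmetry), then permute the other 6: (6)! = 720.

720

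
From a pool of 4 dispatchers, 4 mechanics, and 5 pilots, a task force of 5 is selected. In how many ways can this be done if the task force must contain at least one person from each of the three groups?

With no constraint there are C(13,5) = 1287 possible selections.
Subtract selections that omit an entire group: no dispatchers → C(9,5) = 126; no mechanics → C(9,5) = 126; no pilots → C(8,5) = 56.
Add back selections omitting two groups (i.e. drawn from a single group): C(4,5) + C(4,5) + C(5,5) = 1.
By inclusion–exclusion: 1287 − 308 + 1 = 980.

980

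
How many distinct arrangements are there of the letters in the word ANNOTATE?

Letter multiplicities in ANNOTATE: A×2, E×1, N×2, O×1, T×2.
So there are 8! / (2!·2!·2!) = 5040 distinguishable arrangements.

5040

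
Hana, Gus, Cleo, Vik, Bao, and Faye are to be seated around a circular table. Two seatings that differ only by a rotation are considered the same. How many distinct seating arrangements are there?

120

Seat Hana anywhere (absorbing the rotational symmetry), then permute the other 5: (5)! = 120.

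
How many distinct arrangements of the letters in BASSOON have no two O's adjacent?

900

Total arrangements of BASSOON: 7!/(2!·2!) = 1260.
Arrangements with the O's together: treat OO as one letter, giving (6)!/(2!) = 360.
Subtracting, 1260 − 360 = 900 arrangements keep the O's apart.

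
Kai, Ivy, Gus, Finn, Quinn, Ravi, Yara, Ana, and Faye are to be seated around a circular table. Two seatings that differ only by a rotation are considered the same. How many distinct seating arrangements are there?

Seat Kai anywhere (absorbing the rotational symmetry), then permute the other 8: (8)! = 40320.

40320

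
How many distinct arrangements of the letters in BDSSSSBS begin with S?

105

Fix S in the first position and arrange the remaining 7 letters.
Those 7 letters have B appearing twice and S appearing 4 times, giving (7)!/(4!·2!) = 105.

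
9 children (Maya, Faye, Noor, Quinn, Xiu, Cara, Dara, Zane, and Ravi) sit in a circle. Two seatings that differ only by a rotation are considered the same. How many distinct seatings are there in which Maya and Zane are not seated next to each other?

30240

Without the restriction there are (8)! = 40320 seatings.
Those with Maya next to Zane: fuse the pair into one unit and seat 8 units around a circle — 2·(7)! = 10080.
Subtracting, 40320 − 10080 = 30240.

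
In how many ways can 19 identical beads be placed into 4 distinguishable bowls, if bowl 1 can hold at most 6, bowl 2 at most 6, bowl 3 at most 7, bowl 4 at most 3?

Ignoring the caps, the number of non-negative solutions to x_1+…+x_4 = 19 is C(22,3) = 1540.
Subtract solutions that violate a single cap (substitute x_i' = x_i − (cap_i+1)): x_1 ≥ 7 gives C(15,3) = 455; x_2 ≥ 7 gives C(15,3) = 455; x_3 ≥ 8 gives C(14,3) = 364; x_4 ≥ 4 gives C(18,3) = 816. Together 2090.
Add back pairs where two caps are both exceeded: 56 + 35 + 165 + 35 + 165 + 120 = 576.
Subtract triples: 0 + 4 + 1 + 1 = 6.
By inclusion–exclusion the count is 1540 − 2090 + 576 − 6 = 20.

20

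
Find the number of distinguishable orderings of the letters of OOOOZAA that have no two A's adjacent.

There are 7!/(4!·2!) = 105 arrangements of OOOOZAA in total.
If the two A's are adjacent, glue them into one block, leaving 6 items to arrange: (6)!/(4!) = 30 ways.
Hence 105 − 30 = 75.

75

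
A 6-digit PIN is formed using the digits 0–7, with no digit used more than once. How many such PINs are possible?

20160

This is a permutation of 6 out of 8: P(8,6) = 8!/2!.
8 × 7 × 6 × 5 × 4 × 3 = 20160.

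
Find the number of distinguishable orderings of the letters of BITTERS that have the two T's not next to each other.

1800

Total arrangements of BITTERS: 7!/(2!) = 2520.
If the two T's are adjacent, glue them into one block, leaving 6 items to arrange: (6)! = 720 ways.
Subtracting, 2520 − 720 = 1800 arrangements keep the T's apart.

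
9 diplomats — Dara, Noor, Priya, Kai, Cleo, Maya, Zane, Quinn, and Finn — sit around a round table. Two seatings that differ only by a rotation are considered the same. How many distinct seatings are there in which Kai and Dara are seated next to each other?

10080

Glue Kai and Dara into a block (2 internal orders). Seating 8 units around a circle gives (7)! arrangements.
So 2 × (7)! = 2 × 5040 = 10080.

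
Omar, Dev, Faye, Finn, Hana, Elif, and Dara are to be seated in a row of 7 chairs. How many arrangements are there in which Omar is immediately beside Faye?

1440

Treat {Omar, Faye} as a single unit. There are 6 units to order, and the pair itself can be ordered 2 ways.
So the count is 2·(6)! = 1440.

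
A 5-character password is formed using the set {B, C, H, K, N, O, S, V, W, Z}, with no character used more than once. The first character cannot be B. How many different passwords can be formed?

The first character has 10−1 = 9 choices (anything except B).
The remaining 4 characters are filled from the other 9 symbols without repetition: 9 × 8 × 7 × 6 = 3024.
Total: 9 × 3024 = 27216.

27216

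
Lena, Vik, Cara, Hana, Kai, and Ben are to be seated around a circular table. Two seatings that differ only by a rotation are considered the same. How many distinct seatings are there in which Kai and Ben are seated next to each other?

Treat {Kai, Ben} as one unit (2 internal orders) and seat the resulting 5 units around the table: (4)! circular arrangements.
So 2 × (4)! = 2 × 24 = 48.

48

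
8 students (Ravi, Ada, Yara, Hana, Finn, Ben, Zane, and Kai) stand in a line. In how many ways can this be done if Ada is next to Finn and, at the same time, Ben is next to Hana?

Treat {Ada,Finn} as one block (2 orders) and {Ben,Hana} as another (2 orders).
That leaves 6 units to arrange: 2 × 2 × 6! = 4 × 720 = 2880.

2880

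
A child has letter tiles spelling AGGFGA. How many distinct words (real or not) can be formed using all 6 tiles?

The 6 letters of AGGFGA have repeats: A appearing twice and G appearing 3 times.
The number of distinct arrangements is 6!/(3!·2!) = 720/12 = 60.

60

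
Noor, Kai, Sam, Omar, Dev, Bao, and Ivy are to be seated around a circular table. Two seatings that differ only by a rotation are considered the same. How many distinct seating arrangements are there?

720

Seat Noor anywhere (absorbing the rotational symmetry), then permute the other 6: (6)! = 720.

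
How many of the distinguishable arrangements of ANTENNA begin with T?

60

With the first slot taken by T, it remains to arrange the other 6 letters (ANENNA).
Those 6 letters have A appearing twice and N appearing 3 times, giving (6)!/(3!·2!) = 60.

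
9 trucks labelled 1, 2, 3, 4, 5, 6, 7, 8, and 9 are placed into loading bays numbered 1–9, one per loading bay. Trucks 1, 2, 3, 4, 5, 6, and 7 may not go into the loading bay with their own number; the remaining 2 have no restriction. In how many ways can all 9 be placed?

Let Aᵢ (for 1 ≤ i ≤ 7) be the placements that put truck i in its forbidden loading bay. Any j of these fix j positions, leaving (9−j)! ways to fill the rest, and there are C(7,j) ways to pick which j.
By inclusion–exclusion, the number of valid placements is Σ_{j=0}^{7} (−1)^j C(7,j)·(9−j)!.
Computing: 362880 − 282240 + 105840 − 25200 + 4200 − 504 + 42 − 2 = 165016.

165016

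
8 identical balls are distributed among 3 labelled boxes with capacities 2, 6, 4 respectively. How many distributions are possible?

12

By stars and bars, unrestricted non-negative solutions to x_1+…+x_3 = 8 number C(8+2,2) = 45.
Subtract solutions that violate a single cap (substitute x_i' = x_i − (cap_i+1)): x_1 ≥ 3 gives C(7,2) = 21; x_2 ≥ 7 gives C(3,2) = 3; x_3 ≥ 5 gives C(5,2) = 10. Together 34.
Add back pairs where two caps are both exceeded: 0 + 1 + 0 = 1.
By inclusion–exclusion the count is 45 − 34 + 1 = 12.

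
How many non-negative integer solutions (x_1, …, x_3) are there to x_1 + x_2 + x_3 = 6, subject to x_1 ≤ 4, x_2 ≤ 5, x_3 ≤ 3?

By stars and bars, unrestricted non-negative solutions to x_1+…+x_3 = 6 number C(6+2,2) = 28.
Subtract solutions that violate a single cap (substitute x_i' = x_i − (cap_i+1)): x_1 ≥ 5 gives C(3,2) = 3; x_2 ≥ 6 gives C(2,2) = 1; x_3 ≥ 4 gives C(4,2) = 6. Together 10.
No two caps can be exceeded simultaneously, so the pair terms are all 0.
By inclusion–exclusion the count is 28 − 10 + 0 = 18.

18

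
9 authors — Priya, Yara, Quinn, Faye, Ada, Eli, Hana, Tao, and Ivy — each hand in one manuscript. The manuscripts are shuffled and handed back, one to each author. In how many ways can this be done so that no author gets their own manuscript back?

Let Aᵢ be the assignments in which author i gets their own manuscript. We want the size of the complement of A₁∪…∪A_9.
By inclusion–exclusion this is Σ_{j=0}^{9} (−1)^j C(9,j)·(9−j)!.
Computing: 362880 − 362880 + 181440 − 60480 + 15120 − 3024 + 504 − 72 + 9 − 1 = 133496.

133496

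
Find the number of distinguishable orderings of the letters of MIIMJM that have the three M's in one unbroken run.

Treat the 3 copies of M as a single block. The multiset to arrange is then {MMM, I, I, J}, 4 items in all.
That gives (4)!/(2!) = 12 arrangements.

12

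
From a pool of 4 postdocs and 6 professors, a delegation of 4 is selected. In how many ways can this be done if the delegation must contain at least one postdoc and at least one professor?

Unrestricted: C(10,4) = 210 ways to pick any 4 of the 10.
Selections missing a whole group: no postdocs → C(6,4) = 15; no professors → C(4,4) = 1.
Both groups omitted at once is impossible, so 210 − 16 = 194.

194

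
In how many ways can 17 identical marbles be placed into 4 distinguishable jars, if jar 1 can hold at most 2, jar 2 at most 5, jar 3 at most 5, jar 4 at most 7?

10

By stars and bars, unrestricted non-negative solutions to x_1+…+x_4 = 17 number C(17+3,3) = 1140.
Subtract solutions that violate a single cap (substitute x_i' = x_i − (cap_i+1)): x_1 ≥ 3 gives C(17,3) = 680; x_2 ≥ 6 gives C(14,3) = 364; x_3 ≥ 6 gives C(14,3) = 364; x_4 ≥ 8 gives C(12,3) = 220. Together 1628.
Add back pairs where two caps are both exceeded: 165 + 165 + 84 + 56 + 20 + 20 = 510.
Subtract triples: 10 + 1 + 1 + 0 = 12.
By inclusion–exclusion the count is 1140 − 1628 + 510 − 12 = 10.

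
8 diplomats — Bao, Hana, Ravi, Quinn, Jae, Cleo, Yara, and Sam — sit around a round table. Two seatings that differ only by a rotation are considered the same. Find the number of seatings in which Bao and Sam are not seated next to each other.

All circular seatings of 8 people number (7)! = 5040.
Those with Bao next to Sam: fuse the pair into one unit and seat 7 units around a circle — 2·(6)! = 1440.
Subtracting, 5040 − 1440 = 3600.

3600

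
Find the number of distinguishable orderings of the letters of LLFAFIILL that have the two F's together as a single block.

Treat the 2 copies of F as a single block. The multiset to arrange is then {FF, A, I, I, L, L, L, L}, 8 items in all.
That gives (8)!/(4!·2!) = 840 arrangements.

840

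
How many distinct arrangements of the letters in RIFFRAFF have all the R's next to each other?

210

Treat the 2 copies of R as a single block. The multiset to arrange is then {RR, A, F, F, F, F, I}, 7 items in all.
That gives (7)!/(4!) = 210 arrangements.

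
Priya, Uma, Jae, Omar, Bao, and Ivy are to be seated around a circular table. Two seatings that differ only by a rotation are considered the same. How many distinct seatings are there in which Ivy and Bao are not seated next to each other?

72

All circular seatings of 6 people number (5)! = 120.
Those with Ivy next to Bao: fuse the pair into one unit and seat 5 units around a circle — 2·(4)! = 48.
Subtracting, 120 − 48 = 72.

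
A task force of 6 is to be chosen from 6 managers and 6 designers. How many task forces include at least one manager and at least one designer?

922

With no constraint there are C(12,6) = 924 possible selections.
Subtract selections that omit an entire group: no managers → C(6,6) = 1; no designers → C(6,6) = 1.
Both groups omitted at once is impossible, so 924 − 2 = 922.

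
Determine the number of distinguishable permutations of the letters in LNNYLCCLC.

LNNYLCCLC has 9 letters with C appearing 3 times, L appearing 3 times, and N appearing twice.
The number of distinct arrangements is 9!/(3!·3!·2!) = 362880/72 = 5040.

5040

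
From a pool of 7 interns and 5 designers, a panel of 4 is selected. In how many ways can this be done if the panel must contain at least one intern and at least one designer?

455

With no constraint there are C(12,4) = 495 possible selections.
Subtract selections that omit an entire group: no interns → C(5,4) = 5; no designers → C(7,4) = 35.
Both groups omitted at once is impossible, so 495 − 40 = 455.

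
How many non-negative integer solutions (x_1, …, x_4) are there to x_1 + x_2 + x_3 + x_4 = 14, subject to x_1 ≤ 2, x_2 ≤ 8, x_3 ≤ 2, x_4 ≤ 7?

36

Without the upper bounds there are C(17,3) = 680 ways to split 14 among 4 variables.
Subtract solutions that violate a single cap (substitute x_i' = x_i − (cap_i+1)): x_1 ≥ 3 gives C(14,3) = 364; x_2 ≥ 9 gives C(8,3) = 56; x_3 ≥ 3 gives C(14,3) = 364; x_4 ≥ 8 gives C(9,3) = 84. Together 868.
Add back pairs where two caps are both exceeded: 10 + 165 + 20 + 10 + 0 + 20 = 225.
Subtract triples: 0 + 0 + 1 + 0 = 1.
By inclusion–exclusion the count is 680 − 868 + 225 − 1 = 36.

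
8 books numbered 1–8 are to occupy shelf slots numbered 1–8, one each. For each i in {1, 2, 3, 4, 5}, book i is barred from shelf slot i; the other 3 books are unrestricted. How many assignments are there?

Let Aᵢ (for 1 ≤ i ≤ 5) be the placements that put book i in its forbidden shelf slot. Any j of these fix j positions, leaving (8−j)! ways to fill the rest, and there are C(5,j) ways to pick which j.
By inclusion–exclusion, the number of valid placements is Σ_{j=0}^{5} (−1)^j C(5,j)·(8−j)!.
Computing: 40320 − 25200 + 7200 − 1200 + 120 − 6 = 21234.

21234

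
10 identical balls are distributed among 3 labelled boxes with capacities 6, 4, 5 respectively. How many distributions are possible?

Without the upper bounds there are C(12,2) = 66 ways to split 10 among 3 boxes.
Subtract solutions that violate a single cap (substitute x_i' = x_i − (cap_i+1)): x_1 ≥ 7 gives C(5,2) = 10; x_2 ≥ 5 gives C(7,2) = 21; x_3 ≥ 6 gives C(6,2) = 15. Together 46.
No two caps can be exceeded simultaneously, so the pair terms are all 0.
By inclusion–exclusion the count is 66 − 46 + 0 = 20.

20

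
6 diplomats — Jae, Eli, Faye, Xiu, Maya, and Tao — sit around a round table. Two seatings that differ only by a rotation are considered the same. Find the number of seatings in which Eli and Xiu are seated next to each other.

48

Treat {Eli, Xiu} as one unit (2 internal orders) and seat the resulting 5 units around the table: (4)! circular arrangements.
So 2 × (4)! = 2 × 24 = 48.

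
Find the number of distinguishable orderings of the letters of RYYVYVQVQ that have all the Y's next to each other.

420

Treat the 3 copies of Y as a single block. The multiset to arrange is then {YYY, Q, Q, R, V, V, V}, 7 items in all.
That gives (7)!/(3!·2!) = 420 arrangements.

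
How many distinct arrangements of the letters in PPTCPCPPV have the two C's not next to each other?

1176

Total arrangements of PPTCPCPPV: 9!/(5!·2!) = 1512.
If the two C's are adjacent, glue them into one block, leaving 8 items to arrange: (8)!/(5!) = 336 ways.
Subtracting, 1512 − 336 = 1176 arrangements keep the C's apart.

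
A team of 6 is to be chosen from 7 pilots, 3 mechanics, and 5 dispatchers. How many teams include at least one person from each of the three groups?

Unrestricted: C(15,6) = 5005 ways to pick any 6 of the 15.
Subtract selections that omit an entire group: no pilots → C(8,6) = 28; no mechanics → C(12,6) = 924; no dispatchers → C(10,6) = 210.
Add back selections omitting two groups (i.e. drawn from a single group): C(7,6) + C(3,6) + C(5,6) = 7.
By inclusion–exclusion: 5005 − 1162 + 7 = 3850.

3850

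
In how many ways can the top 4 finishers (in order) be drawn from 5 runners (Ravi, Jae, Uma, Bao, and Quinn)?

120

This is an ordered selection of 4 from 5: P(5,4).
That gives 5 × 4 × 3 × 2 = 120.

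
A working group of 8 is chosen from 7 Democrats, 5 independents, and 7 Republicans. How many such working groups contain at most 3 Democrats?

53163

Split by how many Democrats are chosen (0 through 3).
Sum: C(7,0)·C(12,8) + C(7,1)·C(12,7) + C(7,2)·C(12,6) + C(7,3)·C(12,5) = 495 + 5544 + 19404 + 27720 = 53163.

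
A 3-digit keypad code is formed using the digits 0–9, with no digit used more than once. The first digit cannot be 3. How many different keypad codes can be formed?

648

The first digit has 10−1 = 9 choices (anything except 3).
The remaining 2 digits are filled from the other 9 symbols without repetition: 9 × 8 = 72.
Total: 9 × 72 = 648.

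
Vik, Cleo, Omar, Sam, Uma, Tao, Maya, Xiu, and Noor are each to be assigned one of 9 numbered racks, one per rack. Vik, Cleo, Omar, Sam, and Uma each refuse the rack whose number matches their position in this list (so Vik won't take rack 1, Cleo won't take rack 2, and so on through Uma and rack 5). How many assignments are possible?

205056

Let Aᵢ (for 1 ≤ i ≤ 5) be the placements that put person i in their forbidden rack. Any j of these fix j positions, leaving (9−j)! ways to fill the rest, and there are C(5,j) ways to pick which j.
By inclusion–exclusion, the number of valid placements is Σ_{j=0}^{5} (−1)^j C(5,j)·(9−j)!.
Computing: 362880 − 201600 + 50400 − 7200 + 600 − 24 = 205056.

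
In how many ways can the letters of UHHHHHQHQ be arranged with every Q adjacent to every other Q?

56

Treat the 2 copies of Q as a single block. The multiset to arrange is then {QQ, H, H, H, H, H, H, U}, 8 items in all.
That gives (8)!/(6!) = 56 arrangements.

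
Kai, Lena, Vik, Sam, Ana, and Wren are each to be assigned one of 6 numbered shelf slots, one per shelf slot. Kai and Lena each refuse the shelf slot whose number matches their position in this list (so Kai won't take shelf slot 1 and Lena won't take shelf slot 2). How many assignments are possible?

Let Aᵢ (for i ∈ {1, 2}) be the placements that put person i in their forbidden shelf slot. Any j of these fix j positions, leaving (6−j)! ways to fill the rest, and there are C(2,j) ways to pick which j.
By inclusion–exclusion, the number of valid placements is Σ_{j=0}^{2} (−1)^j C(2,j)·(6−j)!.
Computing: 720 − 240 + 24 = 504.

504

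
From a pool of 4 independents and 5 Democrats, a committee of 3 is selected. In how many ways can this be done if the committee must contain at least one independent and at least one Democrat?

70

Unrestricted: C(9,3) = 84 ways to pick any 3 of the 9.
Subtract selections that omit an entire group: no independents → C(5,3) = 10; no Democrats → C(4,3) = 4.
Both groups omitted at once is impossible, so 84 − 14 = 70.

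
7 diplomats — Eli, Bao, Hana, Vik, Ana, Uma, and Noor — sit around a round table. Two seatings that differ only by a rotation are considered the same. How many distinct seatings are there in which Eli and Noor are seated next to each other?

Glue Eli and Noor into a block (2 internal orders). Seating 6 units around a circle gives (5)! arrangements.
So 2 × (5)! = 2 × 120 = 240.

240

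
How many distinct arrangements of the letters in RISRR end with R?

With the last slot taken by R, it remains to arrange the other 4 letters (ISRR).
Those 4 letters have R appearing twice, giving (4)!/(2!) = 12.

12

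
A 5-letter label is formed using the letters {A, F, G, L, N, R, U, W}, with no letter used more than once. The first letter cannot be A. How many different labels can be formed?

5880

The first letter has 8−1 = 7 choices (anything except A).
The remaining 4 letters are filled from the other 7 symbols without repetition: 7 × 6 × 5 × 4 = 840.
Total: 7 × 840 = 5880.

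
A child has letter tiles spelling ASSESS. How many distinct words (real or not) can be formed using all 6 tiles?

Letter multiplicities in ASSESS: A×1, E×1, S×4.
So there are 6! / (4!) = 30 distinguishable arrangements.

30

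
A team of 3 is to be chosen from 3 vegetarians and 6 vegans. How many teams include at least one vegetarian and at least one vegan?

63

Unrestricted: C(9,3) = 84 ways to pick any 3 of the 9.
Selections missing a whole group: no vegetarians → C(6,3) = 20; no vegans → C(3,3) = 1.
Both groups omitted at once is impossible, so 84 − 21 = 63.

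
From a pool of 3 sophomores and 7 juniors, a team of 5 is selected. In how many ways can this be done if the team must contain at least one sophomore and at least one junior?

231

Total 5-person selections from all 10: C(10,5) = 252.
Subtract selections that omit an entire group: no sophomores → C(7,5) = 21; no juniors → C(3,5) = 0.
Both groups omitted at once is impossible, so 252 − 21 = 231.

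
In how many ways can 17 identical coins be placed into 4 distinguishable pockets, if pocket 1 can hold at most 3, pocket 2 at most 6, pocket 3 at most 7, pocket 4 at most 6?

52

Without the upper bounds there are C(20,3) = 1140 ways to split 17 among 4 pockets.
Subtract solutions that violate a single cap (substitute x_i' = x_i − (cap_i+1)): x_1 ≥ 4 gives C(16,3) = 560; x_2 ≥ 7 gives C(13,3) = 286; x_3 ≥ 8 gives C(12,3) = 220; x_4 ≥ 7 gives C(13,3) = 286. Together 1352.
Add back pairs where two caps are both exceeded: 84 + 56 + 84 + 10 + 20 + 10 = 264.
By inclusion–exclusion the count is 1140 − 1352 + 264 = 52.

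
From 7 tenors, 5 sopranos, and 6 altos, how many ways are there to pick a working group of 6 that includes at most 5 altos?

18563

Split by how many altos are chosen (0 through 5).
Sum: C(6,0)·C(12,6) + C(6,1)·C(12,5) + C(6,2)·C(12,4) + C(6,3)·C(12,3) + C(6,4)·C(12,2) + C(6,5)·C(12,1) = 924 + 4752 + 7425 + 4400 + 990 + 72 = 18563.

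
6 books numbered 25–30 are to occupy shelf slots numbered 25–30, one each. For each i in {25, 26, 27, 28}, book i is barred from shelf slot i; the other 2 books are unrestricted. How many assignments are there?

362

Let Aᵢ (for 25 ≤ i ≤ 28) be the placements that put book i in its forbidden shelf slot. Any j of these fix j positions, leaving (6−j)! ways to fill the rest, and there are C(4,j) ways to pick which j.
By inclusion–exclusion, the number of valid placements is Σ_{j=0}^{4} (−1)^j C(4,j)·(6−j)!.
Computing: 720 − 480 + 144 − 24 + 2 = 362.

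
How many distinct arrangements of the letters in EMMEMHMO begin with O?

With the first slot taken by O, it remains to arrange the other 7 letters (EMMEMHM).
Those 7 letters have E appearing twice and M appearing 4 times, giving (7)!/(4!·2!) = 105.

105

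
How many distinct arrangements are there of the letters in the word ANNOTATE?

ANNOTATE has 8 letters with A appearing twice, N appearing twice, and T appearing twice.
So there are 8! / (2!·2!·2!) = 5040 distinguishable arrangements.

5040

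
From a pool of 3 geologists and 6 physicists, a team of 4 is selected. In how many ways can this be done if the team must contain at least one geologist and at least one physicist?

111

With no constraint there are C(9,4) = 126 possible selections.
Selections missing a whole group: no geologists → C(6,4) = 15; no physicists → C(3,4) = 0.
Both groups omitted at once is impossible, so 126 − 15 = 111.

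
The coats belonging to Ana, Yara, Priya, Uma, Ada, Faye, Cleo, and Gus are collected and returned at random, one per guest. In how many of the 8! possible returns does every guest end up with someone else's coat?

This is the derangement count D_8: permutations of 8 items with no fixed point.
By inclusion–exclusion this is Σ_{j=0}^{8} (−1)^j C(8,j)·(8−j)!.
Computing: 40320 − 40320 + 20160 − 6720 + 1680 − 336 + 56 − 8 + 1 = 14833.

14833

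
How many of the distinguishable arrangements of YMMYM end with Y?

Fix Y in the last position and arrange the remaining 4 letters.
Those 4 letters have M appearing 3 times, giving (4)!/(3!) = 4.

4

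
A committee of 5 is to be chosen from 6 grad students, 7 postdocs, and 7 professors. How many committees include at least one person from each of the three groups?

Unrestricted: C(20,5) = 15504 ways to pick any 5 of the 20.
Selections missing a whole group: no grad students → C(14,5) = 2002; no postdocs → C(13,5) = 1287; no professors → C(13,5) = 1287.
Add back selections omitting two groups (i.e. drawn from a single group): C(6,5) + C(7,5) + C(7,5) = 48.
By inclusion–exclusion: 15504 − 4576 + 48 = 10976.

10976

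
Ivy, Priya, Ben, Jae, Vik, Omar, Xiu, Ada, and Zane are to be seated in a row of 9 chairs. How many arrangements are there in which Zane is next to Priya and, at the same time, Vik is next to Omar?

20160

Treat {Zane,Priya} as one block (2 orders) and {Vik,Omar} as another (2 orders).
That leaves 7 units to arrange: 2 × 2 × 7! = 4 × 5040 = 20160.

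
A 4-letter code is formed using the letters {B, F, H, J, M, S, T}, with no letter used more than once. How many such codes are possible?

With no repetition, fill the 4 letters in order: 7 choices, then 6, down to 4.
7 × 6 × 5 × 4 = 840.

840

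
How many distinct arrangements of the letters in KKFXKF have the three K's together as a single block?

12

Treat the 3 copies of K as a single block. The multiset to arrange is then {KKK, F, F, X}, 4 items in all.
That gives (4)!/(2!) = 12 arrangements.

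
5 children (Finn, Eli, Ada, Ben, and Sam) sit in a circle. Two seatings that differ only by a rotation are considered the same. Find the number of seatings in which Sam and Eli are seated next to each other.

12

Glue Sam and Eli into a block (2 internal orders). Seating 4 units around a circle gives (3)! arrangements.
So 2 × (3)! = 2 × 6 = 12.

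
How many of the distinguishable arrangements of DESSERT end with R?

Fix R in the last position and arrange the remaining 6 letters.
Those 6 letters have E appearing twice and S appearing twice, giving (6)!/(2!·2!) = 180.

180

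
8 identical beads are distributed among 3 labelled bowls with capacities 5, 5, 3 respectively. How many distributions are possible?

Without the upper bounds there are C(10,2) = 45 ways to split 8 among 3 bowls.
Subtract solutions that violate a single cap (substitute x_i' = x_i − (cap_i+1)): x_1 ≥ 6 gives C(4,2) = 6; x_2 ≥ 6 gives C(4,2) = 6; x_3 ≥ 4 gives C(6,2) = 15. Together 27.
No two caps can be exceeded simultaneously, so the pair terms are all 0.
By inclusion–exclusion the count is 45 − 27 + 0 = 18.

18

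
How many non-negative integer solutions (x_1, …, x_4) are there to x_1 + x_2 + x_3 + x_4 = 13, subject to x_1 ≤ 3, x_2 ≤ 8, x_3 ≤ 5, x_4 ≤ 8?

Without the upper bounds there are C(16,3) = 560 ways to split 13 among 4 variables.
Subtract solutions that violate a single cap (substitute x_i' = x_i − (cap_i+1)): x_1 ≥ 4 gives C(12,3) = 220; x_2 ≥ 9 gives C(7,3) = 35; x_3 ≥ 6 gives C(10,3) = 120; x_4 ≥ 9 gives C(7,3) = 35. Together 410.
Add back pairs where two caps are both exceeded: 1 + 20 + 1 + 0 + 0 + 0 = 22.
By inclusion–exclusion the count is 560 − 410 + 22 = 172.

172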